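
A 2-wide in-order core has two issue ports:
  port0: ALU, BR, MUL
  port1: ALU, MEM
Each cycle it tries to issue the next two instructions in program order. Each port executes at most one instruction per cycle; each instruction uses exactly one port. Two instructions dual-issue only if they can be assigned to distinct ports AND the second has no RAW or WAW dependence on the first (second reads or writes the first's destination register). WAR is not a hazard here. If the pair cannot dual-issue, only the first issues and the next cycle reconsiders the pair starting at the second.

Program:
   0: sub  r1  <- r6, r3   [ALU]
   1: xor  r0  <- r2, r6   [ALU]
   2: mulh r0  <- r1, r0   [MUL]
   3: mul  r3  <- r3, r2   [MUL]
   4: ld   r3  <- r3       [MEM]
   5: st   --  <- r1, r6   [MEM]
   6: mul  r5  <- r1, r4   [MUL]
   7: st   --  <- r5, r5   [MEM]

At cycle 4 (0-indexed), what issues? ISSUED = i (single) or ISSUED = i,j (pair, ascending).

ISSUED = 5,6

c0: i0+i1 sub;xor  dual
c1: i2 mulh  no-port MUL/MUL
c2: i3 mul  RAW+WAW r3
c3: i4 ld  no-port MEM/MEM
c4: i5+i6 st;mul  dual
c5: i7 st  tail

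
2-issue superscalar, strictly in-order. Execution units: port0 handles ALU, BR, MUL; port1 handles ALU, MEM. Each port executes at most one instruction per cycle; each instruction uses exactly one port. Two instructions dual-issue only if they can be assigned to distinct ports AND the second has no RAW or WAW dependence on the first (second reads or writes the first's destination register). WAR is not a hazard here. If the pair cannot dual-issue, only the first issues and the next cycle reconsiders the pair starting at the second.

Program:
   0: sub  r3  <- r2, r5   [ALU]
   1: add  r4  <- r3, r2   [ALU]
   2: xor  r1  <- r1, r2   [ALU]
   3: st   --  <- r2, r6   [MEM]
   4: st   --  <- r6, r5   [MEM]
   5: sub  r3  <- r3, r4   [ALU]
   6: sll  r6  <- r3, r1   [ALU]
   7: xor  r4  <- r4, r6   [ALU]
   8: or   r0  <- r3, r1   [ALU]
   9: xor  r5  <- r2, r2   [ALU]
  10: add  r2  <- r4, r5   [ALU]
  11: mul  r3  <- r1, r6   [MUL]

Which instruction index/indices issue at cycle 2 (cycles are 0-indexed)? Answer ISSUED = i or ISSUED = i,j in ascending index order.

0. sub.ALU @i0  | RAW r3
1. add.ALU xor.ALU @i1/i2  | pair
2. st.MEM @i3  | no-port MEM/MEM
3. st.MEM sub.ALU @i4/i5  | pair
4. sll.ALU @i6  | RAW r6
5. xor.ALU or.ALU @i7/i8  | pair
6. xor.ALU @i9  | RAW r5
7. add.ALU mul.MUL @i10/i11  | pair

ISSUED = 3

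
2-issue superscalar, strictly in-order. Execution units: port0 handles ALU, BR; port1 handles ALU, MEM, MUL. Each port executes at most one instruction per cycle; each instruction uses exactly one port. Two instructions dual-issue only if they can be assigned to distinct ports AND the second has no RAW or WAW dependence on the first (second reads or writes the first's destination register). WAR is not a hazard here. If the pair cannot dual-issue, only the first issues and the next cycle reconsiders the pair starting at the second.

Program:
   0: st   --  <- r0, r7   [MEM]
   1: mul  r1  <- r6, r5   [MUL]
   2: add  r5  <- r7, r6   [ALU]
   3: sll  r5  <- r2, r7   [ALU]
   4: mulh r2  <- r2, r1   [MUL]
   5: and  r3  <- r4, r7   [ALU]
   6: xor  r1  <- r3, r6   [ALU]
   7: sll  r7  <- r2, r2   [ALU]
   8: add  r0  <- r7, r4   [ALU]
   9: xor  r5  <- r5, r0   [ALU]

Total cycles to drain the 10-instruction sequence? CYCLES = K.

t=0 i0:st ; no-port MEM/MUL
t=1 i1&i2:mul+add ; dual
t=2 i3&i4:sll+mulh ; dual
t=3 i5:and ; RAW r3
t=4 i6&i7:xor+sll ; dual
t=5 i8:add ; RAW r0
t=6 i9:xor ; tail

CYCLES = 7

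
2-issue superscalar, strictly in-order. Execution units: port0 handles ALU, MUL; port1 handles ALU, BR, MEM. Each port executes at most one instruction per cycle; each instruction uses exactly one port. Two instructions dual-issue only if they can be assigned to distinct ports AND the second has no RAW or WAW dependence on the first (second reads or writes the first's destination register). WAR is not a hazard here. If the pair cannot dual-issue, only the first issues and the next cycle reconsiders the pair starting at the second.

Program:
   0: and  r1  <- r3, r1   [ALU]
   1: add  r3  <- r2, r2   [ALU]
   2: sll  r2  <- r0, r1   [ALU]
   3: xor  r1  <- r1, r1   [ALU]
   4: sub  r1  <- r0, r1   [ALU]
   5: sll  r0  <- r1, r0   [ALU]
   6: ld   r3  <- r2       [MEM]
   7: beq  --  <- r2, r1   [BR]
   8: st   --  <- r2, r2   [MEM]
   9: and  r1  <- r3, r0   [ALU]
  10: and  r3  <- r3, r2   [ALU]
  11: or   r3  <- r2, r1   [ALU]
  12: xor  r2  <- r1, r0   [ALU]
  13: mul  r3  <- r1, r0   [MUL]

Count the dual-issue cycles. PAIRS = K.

PAIRS = 5

0. and add @i0,i1  | pair
1. sll xor @i2,i3  | pair
2. sub @i4  | RAW r1
3. sll ld @i5,i6  | pair
4. beq @i7  | no-port BR/MEM
5. st and @i8,i9  | pair
6. and @i10  | WAW r3
7. or xor @i11,i12  | pair
8. mul @i13  | tail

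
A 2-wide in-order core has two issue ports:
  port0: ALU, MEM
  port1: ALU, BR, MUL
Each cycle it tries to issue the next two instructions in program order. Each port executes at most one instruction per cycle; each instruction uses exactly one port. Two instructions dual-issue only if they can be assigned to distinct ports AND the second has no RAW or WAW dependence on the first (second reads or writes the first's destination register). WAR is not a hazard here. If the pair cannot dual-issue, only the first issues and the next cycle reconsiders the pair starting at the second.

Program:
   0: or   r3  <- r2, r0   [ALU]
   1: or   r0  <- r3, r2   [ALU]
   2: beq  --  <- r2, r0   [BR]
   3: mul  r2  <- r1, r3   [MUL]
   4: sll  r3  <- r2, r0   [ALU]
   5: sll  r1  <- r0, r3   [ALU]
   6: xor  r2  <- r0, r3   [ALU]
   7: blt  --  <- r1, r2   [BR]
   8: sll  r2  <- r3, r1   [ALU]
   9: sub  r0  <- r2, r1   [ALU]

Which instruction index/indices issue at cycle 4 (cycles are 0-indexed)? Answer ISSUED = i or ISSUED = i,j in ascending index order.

#0 head=0: or i0 RAW r3
#1 head=1: or i1 RAW r0
#2 head=2: beq i2 no-port BR/MUL
#3 head=3: mul i3 RAW r2
#4 head=4: sll i4 RAW r3
#5 head=5: sll+xor i5/i6 2-wide
#6 head=7: blt+sll i7/i8 2-wide
#7 head=9: sub i9 tail

ISSUED = 4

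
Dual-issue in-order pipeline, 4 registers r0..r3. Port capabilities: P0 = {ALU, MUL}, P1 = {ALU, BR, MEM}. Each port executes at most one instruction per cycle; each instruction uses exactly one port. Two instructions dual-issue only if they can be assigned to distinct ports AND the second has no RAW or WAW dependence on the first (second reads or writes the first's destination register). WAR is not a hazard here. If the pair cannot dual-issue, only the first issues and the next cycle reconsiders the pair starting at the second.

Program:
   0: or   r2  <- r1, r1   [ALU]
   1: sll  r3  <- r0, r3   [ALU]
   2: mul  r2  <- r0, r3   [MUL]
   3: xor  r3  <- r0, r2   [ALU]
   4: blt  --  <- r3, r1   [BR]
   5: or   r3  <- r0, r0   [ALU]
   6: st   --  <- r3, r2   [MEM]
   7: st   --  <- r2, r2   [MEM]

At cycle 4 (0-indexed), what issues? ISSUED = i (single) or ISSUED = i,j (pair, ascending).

ISSUED = 6

c0: i0,i1 or/sll  2-wide
c1: i2 mul  RAW r2
c2: i3 xor  RAW r3
c3: i4,i5 blt/or  2-wide
c4: i6 st  no-port MEM/MEM
c5: i7 st  tail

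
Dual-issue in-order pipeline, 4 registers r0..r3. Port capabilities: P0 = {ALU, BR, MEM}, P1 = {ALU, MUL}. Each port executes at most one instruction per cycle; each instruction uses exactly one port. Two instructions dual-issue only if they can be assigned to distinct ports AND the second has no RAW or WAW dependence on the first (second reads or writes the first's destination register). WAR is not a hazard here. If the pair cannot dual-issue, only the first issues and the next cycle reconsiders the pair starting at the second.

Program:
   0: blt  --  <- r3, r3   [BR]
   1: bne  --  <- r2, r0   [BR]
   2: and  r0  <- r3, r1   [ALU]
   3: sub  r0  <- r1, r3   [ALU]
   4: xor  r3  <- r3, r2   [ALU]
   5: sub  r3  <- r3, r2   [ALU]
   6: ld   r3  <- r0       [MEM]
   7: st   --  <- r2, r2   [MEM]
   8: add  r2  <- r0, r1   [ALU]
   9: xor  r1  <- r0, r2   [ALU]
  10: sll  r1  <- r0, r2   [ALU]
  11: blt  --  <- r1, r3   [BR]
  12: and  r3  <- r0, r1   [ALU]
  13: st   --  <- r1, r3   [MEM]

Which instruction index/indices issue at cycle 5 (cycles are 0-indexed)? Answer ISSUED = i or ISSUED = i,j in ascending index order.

ISSUED = 7,8

[0] i0  blt.BR  -- no-port BR/BR
[1] i1&i2  bne.BR;and.ALU  -- dual
[2] i3&i4  sub.ALU;xor.ALU  -- dual
[3] i5  sub.ALU  -- WAW r3
[4] i6  ld.MEM  -- no-port MEM/MEM
[5] i7&i8  st.MEM;add.ALU  -- dual
[6] i9  xor.ALU  -- WAW r1
[7] i10  sll.ALU  -- RAW r1
[8] i11&i12  blt.BR;and.ALU  -- dual
[9] i13  st.MEM  -- tail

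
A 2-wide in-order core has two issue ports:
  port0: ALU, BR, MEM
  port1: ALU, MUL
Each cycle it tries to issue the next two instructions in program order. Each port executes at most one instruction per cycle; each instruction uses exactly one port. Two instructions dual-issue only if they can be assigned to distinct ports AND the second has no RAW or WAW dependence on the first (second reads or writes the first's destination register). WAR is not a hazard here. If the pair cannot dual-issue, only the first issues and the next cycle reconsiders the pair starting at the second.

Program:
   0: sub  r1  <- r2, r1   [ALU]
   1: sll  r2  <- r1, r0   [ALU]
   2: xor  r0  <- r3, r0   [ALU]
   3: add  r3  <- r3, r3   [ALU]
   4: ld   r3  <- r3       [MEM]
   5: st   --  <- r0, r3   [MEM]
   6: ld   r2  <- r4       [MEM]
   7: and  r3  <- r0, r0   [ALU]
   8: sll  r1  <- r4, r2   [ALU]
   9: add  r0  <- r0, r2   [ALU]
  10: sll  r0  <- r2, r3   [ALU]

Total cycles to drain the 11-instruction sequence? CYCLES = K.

CYCLES = 8

[0] i0  sub  -- RAW r1
[1] i1&i2  sll+xor  -- dual
[2] i3  add  -- RAW+WAW r3
[3] i4  ld  -- no-port MEM/MEM
[4] i5  st  -- no-port MEM/MEM
[5] i6&i7  ld+and  -- dual
[6] i8&i9  sll+add  -- dual
[7] i10  sll  -- tail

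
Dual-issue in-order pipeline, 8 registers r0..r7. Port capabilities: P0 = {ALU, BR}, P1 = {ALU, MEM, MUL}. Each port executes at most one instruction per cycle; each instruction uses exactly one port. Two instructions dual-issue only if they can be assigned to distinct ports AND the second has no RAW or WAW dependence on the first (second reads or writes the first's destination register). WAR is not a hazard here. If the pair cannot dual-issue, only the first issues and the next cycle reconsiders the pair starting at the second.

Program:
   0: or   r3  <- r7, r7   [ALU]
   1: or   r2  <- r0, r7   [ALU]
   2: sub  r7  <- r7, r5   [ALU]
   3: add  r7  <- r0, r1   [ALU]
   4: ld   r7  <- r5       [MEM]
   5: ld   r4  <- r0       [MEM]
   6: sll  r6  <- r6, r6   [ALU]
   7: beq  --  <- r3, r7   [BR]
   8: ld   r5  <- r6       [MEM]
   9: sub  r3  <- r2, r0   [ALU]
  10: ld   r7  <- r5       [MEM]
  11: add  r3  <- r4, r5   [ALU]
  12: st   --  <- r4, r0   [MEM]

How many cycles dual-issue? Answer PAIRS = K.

[0] i0/i1  or or  -- dual
[1] i2  sub  -- WAW r7
[2] i3  add  -- WAW r7
[3] i4  ld  -- no-port MEM/MEM
[4] i5/i6  ld sll  -- dual
[5] i7/i8  beq ld  -- dual
[6] i9/i10  sub ld  -- dual
[7] i11/i12  add st  -- dual

PAIRS = 5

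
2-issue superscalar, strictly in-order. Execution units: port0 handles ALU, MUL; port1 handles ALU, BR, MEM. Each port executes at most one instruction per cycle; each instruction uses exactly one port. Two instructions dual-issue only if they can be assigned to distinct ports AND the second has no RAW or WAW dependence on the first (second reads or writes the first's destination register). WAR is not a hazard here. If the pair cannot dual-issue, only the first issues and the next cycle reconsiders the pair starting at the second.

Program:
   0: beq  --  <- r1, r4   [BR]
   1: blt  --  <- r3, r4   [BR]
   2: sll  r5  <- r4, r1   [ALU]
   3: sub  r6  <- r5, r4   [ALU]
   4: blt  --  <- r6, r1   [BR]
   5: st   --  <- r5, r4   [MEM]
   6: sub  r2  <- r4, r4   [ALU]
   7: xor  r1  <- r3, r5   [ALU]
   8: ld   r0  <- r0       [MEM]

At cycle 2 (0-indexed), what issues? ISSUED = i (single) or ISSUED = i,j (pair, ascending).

ISSUED = 3

#0 head=0: beq i0 no-port BR/BR
#1 head=1: blt;sll i1,i2 dual
#2 head=3: sub i3 RAW r6
#3 head=4: blt i4 no-port BR/MEM
#4 head=5: st;sub i5,i6 dual
#5 head=7: xor;ld i7,i8 dual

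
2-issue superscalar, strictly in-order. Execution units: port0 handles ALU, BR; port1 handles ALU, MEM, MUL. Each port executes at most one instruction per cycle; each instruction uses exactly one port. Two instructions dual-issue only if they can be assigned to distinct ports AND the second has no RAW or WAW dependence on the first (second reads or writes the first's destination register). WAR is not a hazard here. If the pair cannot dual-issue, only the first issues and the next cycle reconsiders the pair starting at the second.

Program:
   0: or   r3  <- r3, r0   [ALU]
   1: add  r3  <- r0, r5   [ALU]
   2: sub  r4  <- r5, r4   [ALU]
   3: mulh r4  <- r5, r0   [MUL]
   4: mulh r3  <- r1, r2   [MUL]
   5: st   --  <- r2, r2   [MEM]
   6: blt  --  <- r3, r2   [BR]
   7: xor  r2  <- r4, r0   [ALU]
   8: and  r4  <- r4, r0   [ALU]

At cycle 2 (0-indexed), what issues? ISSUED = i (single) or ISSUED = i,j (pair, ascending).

0. or.ALU @i0  | WAW r3
1. add.ALU;sub.ALU @i1/i2  | dual
2. mulh.MUL @i3  | no-port MUL/MUL
3. mulh.MUL @i4  | no-port MUL/MEM
4. st.MEM;blt.BR @i5/i6  | dual
5. xor.ALU;and.ALU @i7/i8  | dual

ISSUED = 3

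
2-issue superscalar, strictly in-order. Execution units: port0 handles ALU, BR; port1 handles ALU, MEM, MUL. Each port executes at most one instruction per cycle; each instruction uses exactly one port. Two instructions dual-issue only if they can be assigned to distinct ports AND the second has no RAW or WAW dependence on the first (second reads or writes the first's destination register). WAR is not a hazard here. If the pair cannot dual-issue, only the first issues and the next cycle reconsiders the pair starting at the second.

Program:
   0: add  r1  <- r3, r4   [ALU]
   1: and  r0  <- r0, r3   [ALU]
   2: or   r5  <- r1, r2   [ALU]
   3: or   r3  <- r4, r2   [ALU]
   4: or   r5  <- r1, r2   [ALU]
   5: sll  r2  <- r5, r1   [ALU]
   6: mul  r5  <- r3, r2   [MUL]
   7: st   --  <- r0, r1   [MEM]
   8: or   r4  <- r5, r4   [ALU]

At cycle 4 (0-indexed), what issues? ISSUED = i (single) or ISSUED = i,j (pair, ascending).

[0] i0,i1  add/and  -- dual
[1] i2,i3  or/or  -- dual
[2] i4  or  -- RAW r5
[3] i5  sll  -- RAW r2
[4] i6  mul  -- no-port MUL/MEM
[5] i7,i8  st/or  -- dual

ISSUED = 6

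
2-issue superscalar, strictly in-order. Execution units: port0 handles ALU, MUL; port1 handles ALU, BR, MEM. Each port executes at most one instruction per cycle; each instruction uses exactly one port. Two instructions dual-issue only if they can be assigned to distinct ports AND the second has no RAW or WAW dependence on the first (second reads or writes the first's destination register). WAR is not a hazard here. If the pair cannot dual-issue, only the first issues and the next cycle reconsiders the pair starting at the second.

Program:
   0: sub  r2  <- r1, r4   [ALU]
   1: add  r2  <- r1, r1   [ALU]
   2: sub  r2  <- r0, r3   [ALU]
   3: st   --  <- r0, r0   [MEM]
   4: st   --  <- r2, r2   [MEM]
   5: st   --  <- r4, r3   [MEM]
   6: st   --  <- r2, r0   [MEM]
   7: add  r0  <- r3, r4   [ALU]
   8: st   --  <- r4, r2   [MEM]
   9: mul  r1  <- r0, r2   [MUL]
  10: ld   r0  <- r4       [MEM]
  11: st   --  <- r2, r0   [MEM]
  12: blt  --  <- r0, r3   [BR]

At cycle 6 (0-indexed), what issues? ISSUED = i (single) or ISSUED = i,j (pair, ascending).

ISSUED = 8,9

t=0 i0:sub ; WAW r2
t=1 i1:add ; WAW r2
t=2 i2+i3:sub/st ; dual
t=3 i4:st ; no-port MEM/MEM
t=4 i5:st ; no-port MEM/MEM
t=5 i6+i7:st/add ; dual
t=6 i8+i9:st/mul ; dual
t=7 i10:ld ; no-port MEM/MEM
t=8 i11:st ; no-port MEM/BR
t=9 i12:blt ; tail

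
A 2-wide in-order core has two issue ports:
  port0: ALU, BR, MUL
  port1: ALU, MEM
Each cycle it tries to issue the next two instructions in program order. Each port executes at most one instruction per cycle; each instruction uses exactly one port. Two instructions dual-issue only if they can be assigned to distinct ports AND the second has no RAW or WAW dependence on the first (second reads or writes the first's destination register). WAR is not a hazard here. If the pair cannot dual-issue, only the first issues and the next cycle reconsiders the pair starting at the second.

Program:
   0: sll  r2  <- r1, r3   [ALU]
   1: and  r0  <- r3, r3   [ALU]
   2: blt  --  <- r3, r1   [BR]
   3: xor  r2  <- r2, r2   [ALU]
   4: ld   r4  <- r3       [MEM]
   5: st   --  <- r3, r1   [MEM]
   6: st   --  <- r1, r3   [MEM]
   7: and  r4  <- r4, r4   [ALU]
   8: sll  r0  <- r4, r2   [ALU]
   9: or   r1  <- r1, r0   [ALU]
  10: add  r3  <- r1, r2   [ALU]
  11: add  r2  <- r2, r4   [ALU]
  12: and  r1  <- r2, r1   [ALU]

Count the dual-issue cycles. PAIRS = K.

  cy0 -> i0&i1 (sll.ALU and.ALU) pair
  cy1 -> i2&i3 (blt.BR xor.ALU) pair
  cy2 -> i4 (ld.MEM) no-port MEM/MEM
  cy3 -> i5 (st.MEM) no-port MEM/MEM
  cy4 -> i6&i7 (st.MEM and.ALU) pair
  cy5 -> i8 (sll.ALU) RAW r0
  cy6 -> i9 (or.ALU) RAW r1
  cy7 -> i10&i11 (add.ALU add.ALU) pair
  cy8 -> i12 (and.ALU) tail

PAIRS = 4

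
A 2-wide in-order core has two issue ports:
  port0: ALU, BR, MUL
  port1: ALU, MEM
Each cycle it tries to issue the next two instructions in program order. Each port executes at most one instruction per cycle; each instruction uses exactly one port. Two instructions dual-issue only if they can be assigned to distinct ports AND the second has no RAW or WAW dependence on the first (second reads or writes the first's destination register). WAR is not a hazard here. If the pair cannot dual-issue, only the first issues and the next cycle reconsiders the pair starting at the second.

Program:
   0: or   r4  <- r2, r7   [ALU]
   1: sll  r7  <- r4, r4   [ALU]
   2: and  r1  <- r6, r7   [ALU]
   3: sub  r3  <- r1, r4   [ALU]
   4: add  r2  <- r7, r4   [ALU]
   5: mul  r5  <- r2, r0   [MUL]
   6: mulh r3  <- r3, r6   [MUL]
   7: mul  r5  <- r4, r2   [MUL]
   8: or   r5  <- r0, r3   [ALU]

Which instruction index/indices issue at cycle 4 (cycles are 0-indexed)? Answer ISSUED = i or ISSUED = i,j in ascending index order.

ISSUED = 5

[0] i0  or  -- RAW r4
[1] i1  sll  -- RAW r7
[2] i2  and  -- RAW r1
[3] i3+i4  sub;add  -- dual
[4] i5  mul  -- no-port MUL/MUL
[5] i6  mulh  -- no-port MUL/MUL
[6] i7  mul  -- WAW r5
[7] i8  or  -- tail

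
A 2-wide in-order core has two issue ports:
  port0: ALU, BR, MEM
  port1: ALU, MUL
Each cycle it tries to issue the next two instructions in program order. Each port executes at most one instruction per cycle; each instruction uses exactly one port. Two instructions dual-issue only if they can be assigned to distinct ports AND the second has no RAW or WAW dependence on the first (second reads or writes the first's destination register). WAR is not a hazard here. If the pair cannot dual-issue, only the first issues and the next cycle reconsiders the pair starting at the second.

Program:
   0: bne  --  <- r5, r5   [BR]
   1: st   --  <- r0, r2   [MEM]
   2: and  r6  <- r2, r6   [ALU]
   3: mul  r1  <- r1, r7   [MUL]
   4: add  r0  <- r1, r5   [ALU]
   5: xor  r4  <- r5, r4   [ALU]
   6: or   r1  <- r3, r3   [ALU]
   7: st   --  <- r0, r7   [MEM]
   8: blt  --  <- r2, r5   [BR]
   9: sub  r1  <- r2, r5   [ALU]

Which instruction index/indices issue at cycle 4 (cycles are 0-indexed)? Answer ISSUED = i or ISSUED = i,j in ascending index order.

ISSUED = 6,7

[0] i0  bne.BR  -- no-port BR/MEM
[1] i1&i2  st.MEM/and.ALU  -- dual
[2] i3  mul.MUL  -- RAW r1
[3] i4&i5  add.ALU/xor.ALU  -- dual
[4] i6&i7  or.ALU/st.MEM  -- dual
[5] i8&i9  blt.BR/sub.ALU  -- dual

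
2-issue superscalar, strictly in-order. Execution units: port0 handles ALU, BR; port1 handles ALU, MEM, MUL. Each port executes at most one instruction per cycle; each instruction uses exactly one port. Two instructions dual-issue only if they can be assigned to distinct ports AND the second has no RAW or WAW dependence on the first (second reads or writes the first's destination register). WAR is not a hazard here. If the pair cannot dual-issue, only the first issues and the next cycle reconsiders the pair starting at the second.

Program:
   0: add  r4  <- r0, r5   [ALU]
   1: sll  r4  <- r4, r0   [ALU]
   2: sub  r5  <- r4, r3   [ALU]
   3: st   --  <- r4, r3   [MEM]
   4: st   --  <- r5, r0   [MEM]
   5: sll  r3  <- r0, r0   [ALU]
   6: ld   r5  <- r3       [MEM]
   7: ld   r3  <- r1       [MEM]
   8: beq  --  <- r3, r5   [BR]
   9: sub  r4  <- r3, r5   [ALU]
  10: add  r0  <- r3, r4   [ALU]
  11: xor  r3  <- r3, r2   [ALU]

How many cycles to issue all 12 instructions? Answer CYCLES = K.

  cy0 -> i0 (add.ALU) RAW+WAW r4
  cy1 -> i1 (sll.ALU) RAW r4
  cy2 -> i2&i3 (sub.ALU/st.MEM) dual
  cy3 -> i4&i5 (st.MEM/sll.ALU) dual
  cy4 -> i6 (ld.MEM) no-port MEM/MEM
  cy5 -> i7 (ld.MEM) RAW r3
  cy6 -> i8&i9 (beq.BR/sub.ALU) dual
  cy7 -> i10&i11 (add.ALU/xor.ALU) dual

CYCLES = 8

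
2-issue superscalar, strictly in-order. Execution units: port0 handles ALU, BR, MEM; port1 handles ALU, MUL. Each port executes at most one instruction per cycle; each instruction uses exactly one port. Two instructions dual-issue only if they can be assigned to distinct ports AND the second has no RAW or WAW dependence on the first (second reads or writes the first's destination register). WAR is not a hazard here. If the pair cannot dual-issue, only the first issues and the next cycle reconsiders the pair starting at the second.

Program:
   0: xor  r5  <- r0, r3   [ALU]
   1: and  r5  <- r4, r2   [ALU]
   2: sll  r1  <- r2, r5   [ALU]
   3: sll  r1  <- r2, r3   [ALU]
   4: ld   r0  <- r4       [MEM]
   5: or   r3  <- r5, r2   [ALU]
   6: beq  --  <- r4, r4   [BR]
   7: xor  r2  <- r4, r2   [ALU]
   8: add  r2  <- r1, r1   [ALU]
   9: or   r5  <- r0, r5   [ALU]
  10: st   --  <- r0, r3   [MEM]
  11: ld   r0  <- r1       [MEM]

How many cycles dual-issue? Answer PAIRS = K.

PAIRS = 3

#0 head=0: xor.ALU i0 WAW r5
#1 head=1: and.ALU i1 RAW r5
#2 head=2: sll.ALU i2 WAW r1
#3 head=3: sll.ALU+ld.MEM i3&i4 dual
#4 head=5: or.ALU+beq.BR i5&i6 dual
#5 head=7: xor.ALU i7 WAW r2
#6 head=8: add.ALU+or.ALU i8&i9 dual
#7 head=10: st.MEM i10 no-port MEM/MEM
#8 head=11: ld.MEM i11 tail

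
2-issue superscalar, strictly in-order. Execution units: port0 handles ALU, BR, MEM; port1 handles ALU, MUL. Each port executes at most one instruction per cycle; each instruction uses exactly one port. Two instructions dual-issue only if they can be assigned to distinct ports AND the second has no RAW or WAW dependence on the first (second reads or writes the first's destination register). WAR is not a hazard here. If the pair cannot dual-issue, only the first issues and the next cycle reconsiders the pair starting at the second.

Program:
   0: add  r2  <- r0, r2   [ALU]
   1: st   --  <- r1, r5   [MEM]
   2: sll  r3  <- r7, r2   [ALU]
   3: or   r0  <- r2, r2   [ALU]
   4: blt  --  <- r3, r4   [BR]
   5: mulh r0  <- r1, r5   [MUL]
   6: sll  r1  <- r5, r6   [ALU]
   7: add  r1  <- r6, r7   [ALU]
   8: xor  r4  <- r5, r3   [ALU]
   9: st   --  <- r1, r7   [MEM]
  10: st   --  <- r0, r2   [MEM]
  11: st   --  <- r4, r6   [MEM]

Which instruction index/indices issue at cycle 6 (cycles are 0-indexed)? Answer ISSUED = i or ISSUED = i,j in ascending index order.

ISSUED = 10

c0: i0&i1 add;st  dual
c1: i2&i3 sll;or  dual
c2: i4&i5 blt;mulh  dual
c3: i6 sll  WAW r1
c4: i7&i8 add;xor  dual
c5: i9 st  no-port MEM/MEM
c6: i10 st  no-port MEM/MEM
c7: i11 st  tail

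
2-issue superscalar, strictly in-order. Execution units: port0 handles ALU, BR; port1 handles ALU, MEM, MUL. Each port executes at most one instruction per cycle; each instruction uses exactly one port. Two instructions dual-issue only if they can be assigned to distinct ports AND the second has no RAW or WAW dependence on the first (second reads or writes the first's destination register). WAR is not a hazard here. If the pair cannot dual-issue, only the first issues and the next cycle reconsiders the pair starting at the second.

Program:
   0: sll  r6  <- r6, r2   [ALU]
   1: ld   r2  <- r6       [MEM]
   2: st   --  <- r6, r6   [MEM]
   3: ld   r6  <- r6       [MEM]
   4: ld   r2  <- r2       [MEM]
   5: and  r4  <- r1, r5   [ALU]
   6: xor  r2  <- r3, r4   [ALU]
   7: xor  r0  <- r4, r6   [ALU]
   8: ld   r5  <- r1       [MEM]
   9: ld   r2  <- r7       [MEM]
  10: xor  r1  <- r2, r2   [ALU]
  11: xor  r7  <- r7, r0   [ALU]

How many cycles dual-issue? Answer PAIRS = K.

#0 head=0: sll i0 RAW r6
#1 head=1: ld i1 no-port MEM/MEM
#2 head=2: st i2 no-port MEM/MEM
#3 head=3: ld i3 no-port MEM/MEM
#4 head=4: ld+and i4+i5 2-wide
#5 head=6: xor+xor i6+i7 2-wide
#6 head=8: ld i8 no-port MEM/MEM
#7 head=9: ld i9 RAW r2
#8 head=10: xor+xor i10+i11 2-wide

PAIRS = 3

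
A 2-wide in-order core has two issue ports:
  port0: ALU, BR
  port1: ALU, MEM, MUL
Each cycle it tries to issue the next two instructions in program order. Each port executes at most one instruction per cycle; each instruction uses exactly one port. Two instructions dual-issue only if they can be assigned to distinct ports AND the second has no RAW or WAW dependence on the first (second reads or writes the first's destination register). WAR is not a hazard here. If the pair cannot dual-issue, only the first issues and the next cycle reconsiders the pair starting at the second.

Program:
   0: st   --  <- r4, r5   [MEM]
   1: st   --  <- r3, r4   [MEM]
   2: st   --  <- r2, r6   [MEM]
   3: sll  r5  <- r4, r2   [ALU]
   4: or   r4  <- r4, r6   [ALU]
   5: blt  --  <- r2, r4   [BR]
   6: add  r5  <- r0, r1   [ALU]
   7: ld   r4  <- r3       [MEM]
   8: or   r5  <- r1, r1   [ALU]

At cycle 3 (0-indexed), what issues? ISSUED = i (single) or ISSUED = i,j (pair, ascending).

ISSUED = 4

[0] i0  st.MEM  -- no-port MEM/MEM
[1] i1  st.MEM  -- no-port MEM/MEM
[2] i2/i3  st.MEM;sll.ALU  -- dual
[3] i4  or.ALU  -- RAW r4
[4] i5/i6  blt.BR;add.ALU  -- dual
[5] i7/i8  ld.MEM;or.ALU  -- dual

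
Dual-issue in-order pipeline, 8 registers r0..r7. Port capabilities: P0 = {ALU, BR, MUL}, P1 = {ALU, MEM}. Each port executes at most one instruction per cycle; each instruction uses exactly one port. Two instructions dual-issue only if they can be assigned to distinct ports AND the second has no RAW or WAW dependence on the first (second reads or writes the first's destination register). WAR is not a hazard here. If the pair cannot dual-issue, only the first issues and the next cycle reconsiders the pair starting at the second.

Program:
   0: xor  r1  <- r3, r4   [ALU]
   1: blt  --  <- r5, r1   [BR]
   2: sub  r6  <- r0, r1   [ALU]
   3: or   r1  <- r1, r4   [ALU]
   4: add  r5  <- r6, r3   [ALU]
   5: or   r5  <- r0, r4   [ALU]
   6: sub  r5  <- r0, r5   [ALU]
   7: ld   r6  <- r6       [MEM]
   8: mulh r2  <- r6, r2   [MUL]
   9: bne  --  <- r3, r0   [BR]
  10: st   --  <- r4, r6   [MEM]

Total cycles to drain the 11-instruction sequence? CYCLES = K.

  cy0 -> i0 (xor.ALU) RAW r1
  cy1 -> i1&i2 (blt.BR/sub.ALU) dual
  cy2 -> i3&i4 (or.ALU/add.ALU) dual
  cy3 -> i5 (or.ALU) RAW+WAW r5
  cy4 -> i6&i7 (sub.ALU/ld.MEM) dual
  cy5 -> i8 (mulh.MUL) no-port MUL/BR
  cy6 -> i9&i10 (bne.BR/st.MEM) dual

CYCLES = 7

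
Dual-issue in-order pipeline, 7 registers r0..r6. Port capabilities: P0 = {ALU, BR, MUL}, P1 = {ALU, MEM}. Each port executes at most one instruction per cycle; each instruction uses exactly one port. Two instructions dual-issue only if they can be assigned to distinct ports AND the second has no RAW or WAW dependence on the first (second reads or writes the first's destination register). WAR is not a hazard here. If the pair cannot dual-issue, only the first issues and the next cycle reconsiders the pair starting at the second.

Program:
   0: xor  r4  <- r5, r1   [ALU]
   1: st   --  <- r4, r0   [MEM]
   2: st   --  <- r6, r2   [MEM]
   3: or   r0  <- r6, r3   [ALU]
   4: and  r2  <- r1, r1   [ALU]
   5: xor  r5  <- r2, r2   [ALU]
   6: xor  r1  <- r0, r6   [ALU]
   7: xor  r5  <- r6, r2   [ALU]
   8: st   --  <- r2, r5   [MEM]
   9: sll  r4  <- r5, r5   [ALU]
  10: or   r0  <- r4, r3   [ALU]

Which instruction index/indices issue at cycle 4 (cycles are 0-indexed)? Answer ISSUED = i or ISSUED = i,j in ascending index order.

ISSUED = 5,6

0. xor.ALU @i0  | RAW r4
1. st.MEM @i1  | no-port MEM/MEM
2. st.MEM;or.ALU @i2+i3  | dual
3. and.ALU @i4  | RAW r2
4. xor.ALU;xor.ALU @i5+i6  | dual
5. xor.ALU @i7  | RAW r5
6. st.MEM;sll.ALU @i8+i9  | dual
7. or.ALU @i10  | tail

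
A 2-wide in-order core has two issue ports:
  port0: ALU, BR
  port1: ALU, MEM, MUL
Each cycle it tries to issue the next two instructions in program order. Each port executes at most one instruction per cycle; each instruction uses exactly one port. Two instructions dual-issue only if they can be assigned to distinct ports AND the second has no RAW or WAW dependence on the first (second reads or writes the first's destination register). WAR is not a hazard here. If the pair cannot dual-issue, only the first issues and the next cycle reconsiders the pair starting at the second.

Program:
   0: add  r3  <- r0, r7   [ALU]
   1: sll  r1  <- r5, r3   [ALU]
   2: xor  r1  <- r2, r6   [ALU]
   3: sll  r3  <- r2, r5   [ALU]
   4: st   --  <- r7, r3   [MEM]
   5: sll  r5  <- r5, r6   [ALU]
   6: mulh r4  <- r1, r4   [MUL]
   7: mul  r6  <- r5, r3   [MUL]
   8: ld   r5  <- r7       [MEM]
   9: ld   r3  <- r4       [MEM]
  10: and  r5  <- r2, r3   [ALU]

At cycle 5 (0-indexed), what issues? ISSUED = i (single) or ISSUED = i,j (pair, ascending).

ISSUED = 7

[0] i0  add  -- RAW r3
[1] i1  sll  -- WAW r1
[2] i2/i3  xor+sll  -- 2-wide
[3] i4/i5  st+sll  -- 2-wide
[4] i6  mulh  -- no-port MUL/MUL
[5] i7  mul  -- no-port MUL/MEM
[6] i8  ld  -- no-port MEM/MEM
[7] i9  ld  -- RAW r3
[8] i10  and  -- tail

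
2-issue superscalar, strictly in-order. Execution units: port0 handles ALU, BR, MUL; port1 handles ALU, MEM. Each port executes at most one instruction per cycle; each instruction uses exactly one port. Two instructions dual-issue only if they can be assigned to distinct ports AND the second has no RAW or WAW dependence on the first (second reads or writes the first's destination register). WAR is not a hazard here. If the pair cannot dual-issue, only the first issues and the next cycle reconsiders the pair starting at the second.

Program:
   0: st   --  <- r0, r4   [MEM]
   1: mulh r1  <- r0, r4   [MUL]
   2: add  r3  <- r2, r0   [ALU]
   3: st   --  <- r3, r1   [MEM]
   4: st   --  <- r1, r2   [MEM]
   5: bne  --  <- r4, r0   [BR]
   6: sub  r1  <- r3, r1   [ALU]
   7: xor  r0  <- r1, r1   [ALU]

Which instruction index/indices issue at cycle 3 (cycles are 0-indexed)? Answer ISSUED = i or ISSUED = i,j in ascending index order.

ISSUED = 4,5

c0: i0&i1 st.MEM/mulh.MUL  pair
c1: i2 add.ALU  RAW r3
c2: i3 st.MEM  no-port MEM/MEM
c3: i4&i5 st.MEM/bne.BR  pair
c4: i6 sub.ALU  RAW r1
c5: i7 xor.ALU  tail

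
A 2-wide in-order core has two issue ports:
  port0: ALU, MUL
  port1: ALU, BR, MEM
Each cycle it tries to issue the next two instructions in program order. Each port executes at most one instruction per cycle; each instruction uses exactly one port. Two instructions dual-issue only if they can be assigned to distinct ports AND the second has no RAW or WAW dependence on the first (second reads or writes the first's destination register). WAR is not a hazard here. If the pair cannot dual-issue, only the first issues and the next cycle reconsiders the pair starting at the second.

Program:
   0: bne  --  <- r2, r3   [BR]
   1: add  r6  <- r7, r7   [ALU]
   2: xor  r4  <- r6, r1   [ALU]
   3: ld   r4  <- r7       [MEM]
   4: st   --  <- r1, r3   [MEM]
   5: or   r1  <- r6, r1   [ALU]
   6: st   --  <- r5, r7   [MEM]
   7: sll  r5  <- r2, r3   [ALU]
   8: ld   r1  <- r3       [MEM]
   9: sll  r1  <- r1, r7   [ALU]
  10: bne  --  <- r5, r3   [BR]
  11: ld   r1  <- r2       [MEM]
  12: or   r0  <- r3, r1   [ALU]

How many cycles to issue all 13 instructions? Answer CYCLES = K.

CYCLES = 9

t=0 i0/i1:bne+add ; 2-wide
t=1 i2:xor ; WAW r4
t=2 i3:ld ; no-port MEM/MEM
t=3 i4/i5:st+or ; 2-wide
t=4 i6/i7:st+sll ; 2-wide
t=5 i8:ld ; RAW+WAW r1
t=6 i9/i10:sll+bne ; 2-wide
t=7 i11:ld ; RAW r1
t=8 i12:or ; tail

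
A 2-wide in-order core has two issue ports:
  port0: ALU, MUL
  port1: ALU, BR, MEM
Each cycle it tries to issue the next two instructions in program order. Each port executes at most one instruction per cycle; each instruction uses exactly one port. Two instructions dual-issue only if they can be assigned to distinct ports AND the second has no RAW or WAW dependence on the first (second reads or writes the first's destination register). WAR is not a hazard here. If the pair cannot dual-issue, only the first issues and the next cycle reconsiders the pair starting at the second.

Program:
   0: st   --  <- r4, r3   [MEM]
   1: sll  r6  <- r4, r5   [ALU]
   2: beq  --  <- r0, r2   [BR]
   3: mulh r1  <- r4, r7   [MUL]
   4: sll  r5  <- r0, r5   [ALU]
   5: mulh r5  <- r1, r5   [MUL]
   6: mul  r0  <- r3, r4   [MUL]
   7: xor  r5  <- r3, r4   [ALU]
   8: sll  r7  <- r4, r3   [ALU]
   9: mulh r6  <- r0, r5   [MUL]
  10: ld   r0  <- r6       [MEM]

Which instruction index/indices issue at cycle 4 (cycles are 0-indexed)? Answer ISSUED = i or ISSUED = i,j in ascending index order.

0. st+sll @i0/i1  | 2-wide
1. beq+mulh @i2/i3  | 2-wide
2. sll @i4  | RAW+WAW r5
3. mulh @i5  | no-port MUL/MUL
4. mul+xor @i6/i7  | 2-wide
5. sll+mulh @i8/i9  | 2-wide
6. ld @i10  | tail

ISSUED = 6,7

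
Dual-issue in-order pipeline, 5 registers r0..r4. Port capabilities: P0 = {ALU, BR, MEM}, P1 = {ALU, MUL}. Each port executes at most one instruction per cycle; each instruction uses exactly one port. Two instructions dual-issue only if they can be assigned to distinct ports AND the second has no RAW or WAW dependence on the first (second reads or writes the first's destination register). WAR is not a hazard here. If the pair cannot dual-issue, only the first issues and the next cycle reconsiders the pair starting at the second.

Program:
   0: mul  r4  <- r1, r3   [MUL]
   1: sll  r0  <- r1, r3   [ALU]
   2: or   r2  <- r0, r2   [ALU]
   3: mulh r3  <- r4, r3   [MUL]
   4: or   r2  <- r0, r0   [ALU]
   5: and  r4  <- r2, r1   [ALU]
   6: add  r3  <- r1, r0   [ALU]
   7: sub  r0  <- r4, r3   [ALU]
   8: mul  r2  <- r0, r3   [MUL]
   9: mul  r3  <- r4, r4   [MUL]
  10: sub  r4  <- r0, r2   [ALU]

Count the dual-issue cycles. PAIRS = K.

[0] i0,i1  mul.MUL sll.ALU  -- pair
[1] i2,i3  or.ALU mulh.MUL  -- pair
[2] i4  or.ALU  -- RAW r2
[3] i5,i6  and.ALU add.ALU  -- pair
[4] i7  sub.ALU  -- RAW r0
[5] i8  mul.MUL  -- no-port MUL/MUL
[6] i9,i10  mul.MUL sub.ALU  -- pair

PAIRS = 4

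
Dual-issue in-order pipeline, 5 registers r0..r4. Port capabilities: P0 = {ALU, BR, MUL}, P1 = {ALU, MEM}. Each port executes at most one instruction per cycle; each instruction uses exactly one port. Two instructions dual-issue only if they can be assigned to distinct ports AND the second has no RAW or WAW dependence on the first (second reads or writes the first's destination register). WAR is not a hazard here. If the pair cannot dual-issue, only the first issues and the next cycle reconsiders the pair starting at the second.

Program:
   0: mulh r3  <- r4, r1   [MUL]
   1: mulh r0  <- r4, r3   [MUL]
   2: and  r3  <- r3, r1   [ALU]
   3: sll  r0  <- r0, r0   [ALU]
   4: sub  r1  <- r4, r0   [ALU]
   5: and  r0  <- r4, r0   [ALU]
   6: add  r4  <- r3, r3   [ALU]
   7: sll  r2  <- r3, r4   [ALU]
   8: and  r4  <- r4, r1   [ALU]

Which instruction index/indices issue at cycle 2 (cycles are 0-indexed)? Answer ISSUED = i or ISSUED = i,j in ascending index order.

[0] i0  mulh.MUL  -- no-port MUL/MUL
[1] i1/i2  mulh.MUL/and.ALU  -- dual
[2] i3  sll.ALU  -- RAW r0
[3] i4/i5  sub.ALU/and.ALU  -- dual
[4] i6  add.ALU  -- RAW r4
[5] i7/i8  sll.ALU/and.ALU  -- dual

ISSUED = 3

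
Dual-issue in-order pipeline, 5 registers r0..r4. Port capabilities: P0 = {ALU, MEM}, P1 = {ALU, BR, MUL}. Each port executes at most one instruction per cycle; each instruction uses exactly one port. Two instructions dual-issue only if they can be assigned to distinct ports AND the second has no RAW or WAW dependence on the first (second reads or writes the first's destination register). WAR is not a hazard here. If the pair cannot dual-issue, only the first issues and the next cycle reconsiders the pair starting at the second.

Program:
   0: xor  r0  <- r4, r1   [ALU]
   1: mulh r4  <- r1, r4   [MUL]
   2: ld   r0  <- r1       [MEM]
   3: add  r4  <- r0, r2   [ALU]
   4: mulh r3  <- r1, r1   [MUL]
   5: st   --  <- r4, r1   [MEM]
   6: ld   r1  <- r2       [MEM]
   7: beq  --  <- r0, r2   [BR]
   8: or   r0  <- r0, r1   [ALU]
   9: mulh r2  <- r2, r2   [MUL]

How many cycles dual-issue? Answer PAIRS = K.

PAIRS = 4

c0: i0,i1 xor.ALU/mulh.MUL  2-wide
c1: i2 ld.MEM  RAW r0
c2: i3,i4 add.ALU/mulh.MUL  2-wide
c3: i5 st.MEM  no-port MEM/MEM
c4: i6,i7 ld.MEM/beq.BR  2-wide
c5: i8,i9 or.ALU/mulh.MUL  2-wide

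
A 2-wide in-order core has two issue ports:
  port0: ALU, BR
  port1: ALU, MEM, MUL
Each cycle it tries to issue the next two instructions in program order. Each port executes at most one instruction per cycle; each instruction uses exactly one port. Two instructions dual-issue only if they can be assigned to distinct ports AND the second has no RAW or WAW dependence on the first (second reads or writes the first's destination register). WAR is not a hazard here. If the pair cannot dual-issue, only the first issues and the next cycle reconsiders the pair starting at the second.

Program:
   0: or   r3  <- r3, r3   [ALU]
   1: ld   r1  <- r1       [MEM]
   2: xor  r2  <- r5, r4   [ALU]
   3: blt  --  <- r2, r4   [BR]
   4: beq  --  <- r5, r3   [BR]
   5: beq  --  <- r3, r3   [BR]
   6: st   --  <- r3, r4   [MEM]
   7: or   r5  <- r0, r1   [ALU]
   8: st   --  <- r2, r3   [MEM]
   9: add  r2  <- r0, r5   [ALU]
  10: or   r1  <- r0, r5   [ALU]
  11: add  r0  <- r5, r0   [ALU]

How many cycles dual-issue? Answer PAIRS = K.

t=0 i0,i1:or.ALU ld.MEM ; dual
t=1 i2:xor.ALU ; RAW r2
t=2 i3:blt.BR ; no-port BR/BR
t=3 i4:beq.BR ; no-port BR/BR
t=4 i5,i6:beq.BR st.MEM ; dual
t=5 i7,i8:or.ALU st.MEM ; dual
t=6 i9,i10:add.ALU or.ALU ; dual
t=7 i11:add.ALU ; tail

PAIRS = 4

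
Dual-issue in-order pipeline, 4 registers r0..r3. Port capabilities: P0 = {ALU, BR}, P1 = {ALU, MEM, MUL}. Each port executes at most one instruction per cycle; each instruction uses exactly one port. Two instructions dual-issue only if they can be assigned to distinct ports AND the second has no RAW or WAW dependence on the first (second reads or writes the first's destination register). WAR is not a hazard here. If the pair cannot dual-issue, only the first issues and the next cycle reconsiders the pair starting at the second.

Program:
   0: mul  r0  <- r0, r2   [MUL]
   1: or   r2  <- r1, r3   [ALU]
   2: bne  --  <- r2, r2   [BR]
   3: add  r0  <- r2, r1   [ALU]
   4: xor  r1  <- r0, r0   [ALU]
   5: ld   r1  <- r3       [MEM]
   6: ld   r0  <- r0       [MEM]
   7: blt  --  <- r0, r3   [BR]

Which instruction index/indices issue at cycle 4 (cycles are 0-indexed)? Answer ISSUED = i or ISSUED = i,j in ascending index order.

[0] i0&i1  mul.MUL or.ALU  -- pair
[1] i2&i3  bne.BR add.ALU  -- pair
[2] i4  xor.ALU  -- WAW r1
[3] i5  ld.MEM  -- no-port MEM/MEM
[4] i6  ld.MEM  -- RAW r0
[5] i7  blt.BR  -- tail

ISSUED = 6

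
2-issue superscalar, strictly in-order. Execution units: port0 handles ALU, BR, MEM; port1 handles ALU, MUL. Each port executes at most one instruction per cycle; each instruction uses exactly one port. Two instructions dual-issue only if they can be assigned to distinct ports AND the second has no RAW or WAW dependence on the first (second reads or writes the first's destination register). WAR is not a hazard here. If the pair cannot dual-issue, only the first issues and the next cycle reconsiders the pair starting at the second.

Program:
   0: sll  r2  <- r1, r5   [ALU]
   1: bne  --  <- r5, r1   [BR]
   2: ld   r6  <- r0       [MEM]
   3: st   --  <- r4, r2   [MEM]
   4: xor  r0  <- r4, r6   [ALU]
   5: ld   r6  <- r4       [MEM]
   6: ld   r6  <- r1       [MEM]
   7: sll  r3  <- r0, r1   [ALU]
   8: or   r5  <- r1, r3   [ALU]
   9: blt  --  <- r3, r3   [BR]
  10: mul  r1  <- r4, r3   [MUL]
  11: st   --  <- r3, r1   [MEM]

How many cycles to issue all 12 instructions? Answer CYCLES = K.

CYCLES = 8

0. sll;bne @i0/i1  | 2-wide
1. ld @i2  | no-port MEM/MEM
2. st;xor @i3/i4  | 2-wide
3. ld @i5  | no-port MEM/MEM
4. ld;sll @i6/i7  | 2-wide
5. or;blt @i8/i9  | 2-wide
6. mul @i10  | RAW r1
7. st @i11  | tail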